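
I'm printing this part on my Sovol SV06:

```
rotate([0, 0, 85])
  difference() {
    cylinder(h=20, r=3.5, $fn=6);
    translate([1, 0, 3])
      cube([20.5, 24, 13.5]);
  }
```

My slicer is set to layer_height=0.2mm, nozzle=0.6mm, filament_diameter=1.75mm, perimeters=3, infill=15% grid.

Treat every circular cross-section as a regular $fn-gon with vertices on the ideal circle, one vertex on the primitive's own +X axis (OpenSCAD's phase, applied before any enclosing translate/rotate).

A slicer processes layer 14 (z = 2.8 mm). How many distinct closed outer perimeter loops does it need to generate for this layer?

1

At z = 2.8 mm: the r=3.5 cylinder gives a regular 6-gon of circumradius 3.5 (constant along its height); the cube at (1, 0) is absent (z outside [3, 16.5]); Taking the first minus the rest: none of the subtracted shapes is present at this height, so the r=3.5 cylinder is unchanged — 1 connected region; (whole slice rotated 85° about Z — lengths, areas and connectivity unchanged). The result has 1 disconnected region.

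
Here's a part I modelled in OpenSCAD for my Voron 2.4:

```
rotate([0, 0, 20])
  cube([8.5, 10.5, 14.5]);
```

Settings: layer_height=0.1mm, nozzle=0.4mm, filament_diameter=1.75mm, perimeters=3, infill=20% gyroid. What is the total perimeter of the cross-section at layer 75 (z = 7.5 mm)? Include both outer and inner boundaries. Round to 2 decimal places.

At z = 7.5 mm: the cube (footprint 8.5×10.5) is included at this height (perimeter 38.00 mm); (rotated 20° about Z; rotation is an isometry so areas/perimeters/island counts are preserved). Overall, the cross-section is a single solid region. Total boundary length (outer) = 38.00 mm.

38.00 mm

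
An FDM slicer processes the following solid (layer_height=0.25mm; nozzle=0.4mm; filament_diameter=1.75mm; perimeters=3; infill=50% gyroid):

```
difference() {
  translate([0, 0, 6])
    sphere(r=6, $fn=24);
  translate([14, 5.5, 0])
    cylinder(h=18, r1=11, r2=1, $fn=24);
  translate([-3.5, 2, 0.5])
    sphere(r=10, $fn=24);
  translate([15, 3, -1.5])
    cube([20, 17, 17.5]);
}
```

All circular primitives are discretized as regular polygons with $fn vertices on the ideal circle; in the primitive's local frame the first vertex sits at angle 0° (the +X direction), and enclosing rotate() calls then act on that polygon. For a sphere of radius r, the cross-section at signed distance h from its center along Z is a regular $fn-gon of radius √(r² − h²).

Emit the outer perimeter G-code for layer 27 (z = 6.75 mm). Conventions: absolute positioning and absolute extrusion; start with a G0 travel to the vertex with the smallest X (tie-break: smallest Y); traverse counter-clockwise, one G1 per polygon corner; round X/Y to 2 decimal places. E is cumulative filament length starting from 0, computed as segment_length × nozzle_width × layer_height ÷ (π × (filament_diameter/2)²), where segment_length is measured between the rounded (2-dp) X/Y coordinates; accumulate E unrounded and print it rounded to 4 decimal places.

At z = 6.75 mm: the r=6 sphere slices to a regular 24-gon of circumradius 5.953 (√(r²−h²) with h=0.75 from center); the cone at (14, 5.5): at t=0.375 of its height the radius interpolates to r₁+(r₂−r₁)t = 7.250, giving a regular 24-gon of that circumradius; the r=10 sphere at (-3.5, 2) slices to a regular 24-gon of circumradius 7.806 (√(r²−h²) with h=6.25 from center); the cube at (15, 3) is present — its section is the full 20×17 rectangle; After the difference (first − rest): starting from the r=6 sphere, the cone at (14, 5.5) misses the remaining region (no effect); the r=10 sphere at (-3.5, 2) partially overlaps it — only the 89.22 mm² overlap (of its 189.26 mm²) is removed, clipping the outline; the 20×17 cube at (15, 3) misses the remaining region (no effect) — 1 connected region. The outline is a single polygon with 20 vertices. Extrusion per mm of travel: 0.4 × 0.25 / (π × 0.875²) = 0.041575. Accumulating E over each segment gives final E = 1.2292.

G0 X-1.91 Y-5.60 Z6.75
G1 X-1.54 Y-5.75 E0.0166
G1 X0.00 Y-5.95 E0.0812
G1 X1.54 Y-5.75 E0.1457
G1 X2.98 Y-5.16 E0.2104
G1 X4.21 Y-4.21 E0.2750
G1 X5.16 Y-2.98 E0.3397
G1 X5.75 Y-1.54 E0.4044
G1 X5.95 Y0.00 E0.4689
G1 X5.75 Y1.54 E0.5335
G1 X5.16 Y2.98 E0.5982
G1 X4.21 Y4.21 E0.6628
G1 X3.85 Y4.49 E0.6818
G1 X4.04 Y4.02 E0.7028
G1 X4.31 Y2.00 E0.7876
G1 X4.04 Y-0.02 E0.8723
G1 X3.26 Y-1.90 E0.9569
G1 X2.02 Y-3.52 E1.0417
G1 X0.40 Y-4.76 E1.1265
G1 X-1.48 Y-5.54 E1.2112
G1 X-1.91 Y-5.60 E1.2292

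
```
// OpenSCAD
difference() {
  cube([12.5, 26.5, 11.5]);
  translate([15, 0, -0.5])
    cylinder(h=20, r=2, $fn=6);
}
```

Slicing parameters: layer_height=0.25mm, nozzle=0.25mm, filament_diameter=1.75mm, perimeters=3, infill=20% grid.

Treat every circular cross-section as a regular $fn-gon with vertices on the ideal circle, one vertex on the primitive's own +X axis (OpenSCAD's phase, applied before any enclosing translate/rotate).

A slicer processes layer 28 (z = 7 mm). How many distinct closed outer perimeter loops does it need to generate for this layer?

At z = 7 mm: the 12.5×26.5 cube contributes its full rectangle; the r=2 cylinder at (15, 0) gives a regular 6-gon of circumradius 2 (constant along its height); Subtracting the remaining from the first: starting from the 12.5×26.5 cube, the r=2 cylinder at (15, 0) misses the remaining region (no effect) — 1 connected region. The result has 1 disconnected region.

1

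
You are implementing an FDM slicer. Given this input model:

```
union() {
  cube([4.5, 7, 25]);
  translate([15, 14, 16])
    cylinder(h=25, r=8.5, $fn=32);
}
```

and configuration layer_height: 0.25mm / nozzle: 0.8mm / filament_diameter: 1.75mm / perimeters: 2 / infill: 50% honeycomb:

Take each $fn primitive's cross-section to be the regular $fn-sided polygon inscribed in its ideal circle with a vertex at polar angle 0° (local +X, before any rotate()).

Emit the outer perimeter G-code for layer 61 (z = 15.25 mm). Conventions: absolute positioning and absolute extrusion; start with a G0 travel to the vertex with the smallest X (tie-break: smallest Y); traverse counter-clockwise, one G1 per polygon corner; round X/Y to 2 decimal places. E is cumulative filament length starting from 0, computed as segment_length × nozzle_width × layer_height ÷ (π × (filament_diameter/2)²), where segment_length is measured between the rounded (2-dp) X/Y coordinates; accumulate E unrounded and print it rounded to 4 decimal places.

At z = 15.25 mm: the cube is present — its section is the full 4.5×7 rectangle; the cylinder at (15, 14) is not intersected at this z (z outside [16, 41]); Taking the union: only the 4.5×7 cube is present, so the union is just that shape — 1 connected region. The outline is a single polygon with 4 vertices. Extrusion per mm of travel: 0.8 × 0.25 / (π × 0.875²) = 0.083150. Accumulating E over each segment gives final E = 1.9125.

G0 X0.00 Y0.00 Z15.25
G1 X4.50 Y0.00 E0.3742
G1 X4.50 Y7.00 E0.9562
G1 X0.00 Y7.00 E1.3304
G1 X0.00 Y0.00 E1.9125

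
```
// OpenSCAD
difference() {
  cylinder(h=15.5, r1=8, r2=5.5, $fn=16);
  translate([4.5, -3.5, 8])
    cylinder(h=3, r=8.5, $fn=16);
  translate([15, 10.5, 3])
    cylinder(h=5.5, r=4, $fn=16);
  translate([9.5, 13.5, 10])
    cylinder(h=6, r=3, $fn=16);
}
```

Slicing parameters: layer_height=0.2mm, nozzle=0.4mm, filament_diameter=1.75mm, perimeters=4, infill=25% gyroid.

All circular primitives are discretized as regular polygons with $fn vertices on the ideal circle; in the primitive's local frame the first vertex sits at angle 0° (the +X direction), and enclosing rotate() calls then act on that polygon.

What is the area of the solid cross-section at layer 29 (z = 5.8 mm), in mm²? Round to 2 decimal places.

152.79 mm²

At z = 5.8 mm: the cone (r1=8→r2=5.5) has section circumradius 7.065 here — a regular 16-gon (area = (16/2)·7.065²·sin(360°/16) = 152.79 mm²); the cylinder at (4.5, -3.5) does not reach this height (z outside [8, 11]); the r=4 cylinder at (15, 10.5) gives a regular 16-gon of circumradius 4 (constant along its height) (area = (16/2)·4.000²·sin(360°/16) = 48.98 mm²); the cylinder at (9.5, 13.5) is not intersected at this z (z outside [10, 16]); Subtracting the remaining from the first: starting from the cone (152.79 mm²), the r=4 cylinder at (15, 10.5) misses the remaining region (no effect) — area = 152.79 mm². Overall, the cross-section is a single solid region. Net area = 152.79 mm².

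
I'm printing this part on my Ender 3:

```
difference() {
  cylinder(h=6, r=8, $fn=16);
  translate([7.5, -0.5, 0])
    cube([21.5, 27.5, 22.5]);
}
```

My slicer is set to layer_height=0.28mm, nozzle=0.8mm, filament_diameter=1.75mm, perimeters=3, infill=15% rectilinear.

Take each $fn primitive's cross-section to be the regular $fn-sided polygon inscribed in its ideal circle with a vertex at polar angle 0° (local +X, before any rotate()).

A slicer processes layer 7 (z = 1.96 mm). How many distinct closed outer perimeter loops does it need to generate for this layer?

At z = 1.96 mm: the cylinder: section is a regular 16-gon, circumradius r=8; the cube at (7.5, -0.5) (footprint 21.5×27.5) is included at this height; After the difference (first − rest): starting from the r=8 cylinder, the 21.5×27.5 cube at (7.5, -0.5) partially overlaps it — only the 0.85 mm² overlap (of its 591.25 mm²) is removed, clipping the outline — 1 connected region. The result has 1 disconnected region.

1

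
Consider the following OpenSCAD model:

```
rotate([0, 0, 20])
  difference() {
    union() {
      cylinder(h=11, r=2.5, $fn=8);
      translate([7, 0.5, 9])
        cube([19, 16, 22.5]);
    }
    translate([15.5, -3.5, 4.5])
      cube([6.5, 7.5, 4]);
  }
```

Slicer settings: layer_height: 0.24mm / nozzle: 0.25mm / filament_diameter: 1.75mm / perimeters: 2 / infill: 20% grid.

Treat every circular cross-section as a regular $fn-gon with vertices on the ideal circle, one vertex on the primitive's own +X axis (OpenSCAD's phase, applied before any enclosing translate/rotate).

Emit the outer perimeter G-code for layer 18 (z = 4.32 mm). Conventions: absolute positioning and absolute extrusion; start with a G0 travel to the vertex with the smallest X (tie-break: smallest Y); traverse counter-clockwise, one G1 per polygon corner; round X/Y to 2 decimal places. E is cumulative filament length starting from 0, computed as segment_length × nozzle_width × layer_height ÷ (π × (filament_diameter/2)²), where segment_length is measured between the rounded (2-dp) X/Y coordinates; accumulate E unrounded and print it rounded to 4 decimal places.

G0 X-2.35 Y-0.86 Z4.32
G1 X-1.06 Y-2.27 E0.0477
G1 X0.86 Y-2.35 E0.0956
G1 X2.27 Y-1.06 E0.1433
G1 X2.35 Y0.86 E0.1912
G1 X1.06 Y2.27 E0.2389
G1 X-0.86 Y2.35 E0.2868
G1 X-2.27 Y1.06 E0.3345
G1 X-2.35 Y-0.86 E0.3824

At z = 4.32 mm: the cylinder: section is a regular 8-gon, circumradius r=2.5; the cube at (7, 0.5) is absent (z outside [9, 31.5]); Merging all regions: only the r=2.5 cylinder is present, so the union is just that shape — 1 connected region; the cube at (15.5, -3.5) does not reach this height (z outside [4.5, 8.5]); After the difference (first − rest): none of the subtracted shapes is present at this height, so that combined region is unchanged — 1 connected region; (whole slice rotated 20° about Z — lengths, areas and connectivity unchanged). The outline is a single polygon with 8 vertices. Extrusion per mm of travel: 0.25 × 0.24 / (π × 0.875²) = 0.024945. Accumulating E over each segment gives final E = 0.3824.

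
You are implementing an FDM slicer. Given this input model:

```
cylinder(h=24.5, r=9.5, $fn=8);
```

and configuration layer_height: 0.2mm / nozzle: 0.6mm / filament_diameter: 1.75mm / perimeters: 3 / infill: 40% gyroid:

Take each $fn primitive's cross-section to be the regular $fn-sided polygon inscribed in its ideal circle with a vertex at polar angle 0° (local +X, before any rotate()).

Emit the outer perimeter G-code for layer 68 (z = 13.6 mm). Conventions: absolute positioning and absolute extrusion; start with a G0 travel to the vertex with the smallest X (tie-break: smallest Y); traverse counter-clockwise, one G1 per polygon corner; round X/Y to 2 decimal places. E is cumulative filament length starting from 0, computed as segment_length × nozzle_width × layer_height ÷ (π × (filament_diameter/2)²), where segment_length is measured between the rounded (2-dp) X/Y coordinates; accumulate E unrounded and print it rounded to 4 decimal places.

G0 X-9.50 Y0.00 Z13.60
G1 X-6.72 Y-6.72 E0.3628
G1 X0.00 Y-9.50 E0.7256
G1 X6.72 Y-6.72 E1.0885
G1 X9.50 Y0.00 E1.4513
G1 X6.72 Y6.72 E1.8141
G1 X0.00 Y9.50 E2.1769
G1 X-6.72 Y6.72 E2.5397
G1 X-9.50 Y0.00 E2.9025

At z = 13.6 mm: the r=9.5 cylinder contributes a regular 8-gon of circumradius 9.5. The outline is a single polygon with 8 vertices. Extrusion per mm of travel: 0.6 × 0.2 / (π × 0.875²) = 0.049890. Accumulating E over each segment gives final E = 2.9025.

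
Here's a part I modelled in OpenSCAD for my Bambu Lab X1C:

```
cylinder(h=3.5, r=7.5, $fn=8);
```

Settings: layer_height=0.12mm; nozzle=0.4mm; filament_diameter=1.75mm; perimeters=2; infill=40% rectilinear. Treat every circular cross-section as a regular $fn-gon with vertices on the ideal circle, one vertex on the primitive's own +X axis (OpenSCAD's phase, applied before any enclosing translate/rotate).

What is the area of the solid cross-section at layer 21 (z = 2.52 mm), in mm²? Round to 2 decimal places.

At z = 2.52 mm: the cylinder: section is a regular 8-gon, circumradius r=7.5 (area = (8/2)·7.500²·sin(360°/8) = 159.10 mm²). Overall, the cross-section is a single solid region. Net area = 159.10 mm².

159.10 mm²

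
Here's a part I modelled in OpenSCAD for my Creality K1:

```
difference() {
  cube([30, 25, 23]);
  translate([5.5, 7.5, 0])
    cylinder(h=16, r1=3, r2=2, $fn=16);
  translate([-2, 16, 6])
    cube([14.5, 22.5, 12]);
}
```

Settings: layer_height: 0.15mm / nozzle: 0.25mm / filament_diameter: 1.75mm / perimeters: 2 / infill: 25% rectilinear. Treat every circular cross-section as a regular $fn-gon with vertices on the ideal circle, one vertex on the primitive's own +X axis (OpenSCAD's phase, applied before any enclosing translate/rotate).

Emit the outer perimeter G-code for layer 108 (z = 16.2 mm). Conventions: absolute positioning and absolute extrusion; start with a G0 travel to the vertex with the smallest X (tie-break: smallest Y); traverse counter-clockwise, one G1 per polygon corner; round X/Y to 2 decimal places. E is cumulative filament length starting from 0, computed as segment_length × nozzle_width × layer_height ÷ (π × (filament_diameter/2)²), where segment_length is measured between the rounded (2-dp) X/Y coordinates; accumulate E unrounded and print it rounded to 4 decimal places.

G0 X0.00 Y0.00 Z16.20
G1 X30.00 Y0.00 E0.4677
G1 X30.00 Y25.00 E0.8575
G1 X12.50 Y25.00 E1.1303
G1 X12.50 Y16.00 E1.2706
G1 X0.00 Y16.00 E1.4655
G1 X0.00 Y0.00 E1.7150

At z = 16.2 mm: the cube is present — its section is the full 30×25 rectangle; the cone at (5.5, 7.5) is absent (z outside [0, 16]); the cube at (-2, 16) is present — its section is the full 14.5×22.5 rectangle; Subtracting the remaining from the first: starting from the 30×25 cube, the 14.5×22.5 cube at (-2, 16) partially overlaps it — only the 112.50 mm² overlap (of its 326.25 mm²) is removed, clipping the outline — 1 connected region. The outline is a single polygon with 6 vertices. Extrusion per mm of travel: 0.25 × 0.15 / (π × 0.875²) = 0.015591. Accumulating E over each segment gives final E = 1.7150.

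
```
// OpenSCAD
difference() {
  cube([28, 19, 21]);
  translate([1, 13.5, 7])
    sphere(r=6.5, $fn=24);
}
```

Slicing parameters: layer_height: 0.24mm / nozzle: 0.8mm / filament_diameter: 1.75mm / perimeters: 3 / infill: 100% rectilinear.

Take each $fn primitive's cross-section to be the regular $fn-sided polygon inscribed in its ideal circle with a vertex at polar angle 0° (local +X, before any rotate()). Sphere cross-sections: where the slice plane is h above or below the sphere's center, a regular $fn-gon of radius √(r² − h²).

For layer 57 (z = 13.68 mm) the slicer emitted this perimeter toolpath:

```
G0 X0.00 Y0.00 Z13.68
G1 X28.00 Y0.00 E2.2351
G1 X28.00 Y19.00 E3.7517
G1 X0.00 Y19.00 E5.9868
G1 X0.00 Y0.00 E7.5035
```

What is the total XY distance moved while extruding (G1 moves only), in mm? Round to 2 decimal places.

94.00 mm

Sum the Euclidean lengths of each G1 segment: total = 94.00 mm.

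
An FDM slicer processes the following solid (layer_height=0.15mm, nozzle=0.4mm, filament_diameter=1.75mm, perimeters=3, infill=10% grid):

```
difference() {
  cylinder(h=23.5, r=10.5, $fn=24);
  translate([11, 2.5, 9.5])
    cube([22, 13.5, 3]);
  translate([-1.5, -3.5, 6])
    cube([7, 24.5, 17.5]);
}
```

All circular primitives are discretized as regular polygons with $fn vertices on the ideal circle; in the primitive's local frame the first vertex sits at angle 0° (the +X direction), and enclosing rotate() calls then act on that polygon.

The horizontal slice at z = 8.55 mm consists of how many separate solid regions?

At z = 8.55 mm: the r=10.5 cylinder gives a regular 24-gon of circumradius 10.5 (constant along its height); the cube at (11, 2.5) is not intersected at this z (z outside [9.5, 12.5]); the cube at (-1.5, -3.5) (footprint 7×24.5) is included at this height; Subtracting the remaining from the first: starting from the r=10.5 cylinder, the 7×24.5 cube at (-1.5, -3.5) partially overlaps it — only the 94.76 mm² overlap (of its 171.50 mm²) is removed, clipping the outline — 1 connected region. The result has 1 disconnected region.

1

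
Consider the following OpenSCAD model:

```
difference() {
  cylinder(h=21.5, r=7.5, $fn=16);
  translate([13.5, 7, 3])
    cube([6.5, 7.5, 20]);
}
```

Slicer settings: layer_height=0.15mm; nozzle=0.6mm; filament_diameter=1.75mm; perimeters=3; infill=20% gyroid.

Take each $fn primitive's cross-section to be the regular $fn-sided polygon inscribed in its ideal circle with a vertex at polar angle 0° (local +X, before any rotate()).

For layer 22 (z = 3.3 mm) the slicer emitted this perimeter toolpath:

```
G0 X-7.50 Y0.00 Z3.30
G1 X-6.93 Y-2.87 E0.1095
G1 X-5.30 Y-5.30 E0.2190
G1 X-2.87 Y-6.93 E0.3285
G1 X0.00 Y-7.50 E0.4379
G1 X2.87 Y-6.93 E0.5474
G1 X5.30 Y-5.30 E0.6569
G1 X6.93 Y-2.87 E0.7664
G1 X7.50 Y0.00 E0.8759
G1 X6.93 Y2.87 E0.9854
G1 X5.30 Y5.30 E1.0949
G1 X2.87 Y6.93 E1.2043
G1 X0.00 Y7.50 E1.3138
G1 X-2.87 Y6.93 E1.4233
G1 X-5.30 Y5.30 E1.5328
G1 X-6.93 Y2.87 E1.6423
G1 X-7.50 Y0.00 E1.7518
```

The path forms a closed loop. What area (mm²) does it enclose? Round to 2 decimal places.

Apply the shoelace formula to the sequence of (X, Y) vertices; enclosed area = 172.17 mm².

172.17 mm²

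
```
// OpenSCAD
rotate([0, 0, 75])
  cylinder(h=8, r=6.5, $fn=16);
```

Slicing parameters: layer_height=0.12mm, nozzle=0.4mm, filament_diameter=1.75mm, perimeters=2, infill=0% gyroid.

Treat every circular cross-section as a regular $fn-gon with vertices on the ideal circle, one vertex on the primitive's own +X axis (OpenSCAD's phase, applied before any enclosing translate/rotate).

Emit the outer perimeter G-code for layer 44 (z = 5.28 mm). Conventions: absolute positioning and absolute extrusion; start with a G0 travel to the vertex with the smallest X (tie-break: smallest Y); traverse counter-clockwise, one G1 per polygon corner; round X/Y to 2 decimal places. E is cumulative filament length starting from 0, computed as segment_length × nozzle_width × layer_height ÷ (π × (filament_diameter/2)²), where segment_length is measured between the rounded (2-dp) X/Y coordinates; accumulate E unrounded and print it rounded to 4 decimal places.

G0 X-6.44 Y-0.85 Z5.28
G1 X-5.63 Y-3.25 E0.0505
G1 X-3.96 Y-5.16 E0.1012
G1 X-1.68 Y-6.28 E0.1519
G1 X0.85 Y-6.44 E0.2025
G1 X3.25 Y-5.63 E0.2530
G1 X5.16 Y-3.96 E0.3036
G1 X6.28 Y-1.68 E0.3543
G1 X6.44 Y0.85 E0.4049
G1 X5.63 Y3.25 E0.4555
G1 X3.96 Y5.16 E0.5061
G1 X1.68 Y6.28 E0.5568
G1 X-0.85 Y6.44 E0.6074
G1 X-3.25 Y5.63 E0.6579
G1 X-5.16 Y3.96 E0.7086
G1 X-6.28 Y1.68 E0.7593
G1 X-6.44 Y-0.85 E0.8099

At z = 5.28 mm: the r=6.5 cylinder contributes a regular 16-gon of circumradius 6.5; (rotated 75° about Z; rotation is an isometry so areas/perimeters/island counts are preserved). The outline is a single polygon with 16 vertices. Extrusion per mm of travel: 0.4 × 0.12 / (π × 0.875²) = 0.019956. Accumulating E over each segment gives final E = 0.8099.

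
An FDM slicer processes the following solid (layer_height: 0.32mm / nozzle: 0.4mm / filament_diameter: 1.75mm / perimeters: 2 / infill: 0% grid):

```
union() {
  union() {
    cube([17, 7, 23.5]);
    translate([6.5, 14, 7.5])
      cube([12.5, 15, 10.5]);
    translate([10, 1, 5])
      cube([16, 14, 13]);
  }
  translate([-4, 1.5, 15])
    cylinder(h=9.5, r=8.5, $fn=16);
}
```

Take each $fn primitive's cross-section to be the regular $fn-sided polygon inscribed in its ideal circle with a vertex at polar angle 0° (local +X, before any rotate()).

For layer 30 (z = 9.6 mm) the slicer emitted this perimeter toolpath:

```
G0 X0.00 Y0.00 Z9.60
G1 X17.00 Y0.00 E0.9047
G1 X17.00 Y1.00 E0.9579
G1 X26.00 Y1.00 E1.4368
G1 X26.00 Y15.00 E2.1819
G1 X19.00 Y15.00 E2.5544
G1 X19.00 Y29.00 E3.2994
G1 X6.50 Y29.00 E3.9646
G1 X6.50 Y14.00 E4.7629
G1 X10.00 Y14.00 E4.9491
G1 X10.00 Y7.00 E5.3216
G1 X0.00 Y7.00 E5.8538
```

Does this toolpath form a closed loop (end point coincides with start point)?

Start point (G0): (0.00, 0.00). End point (last G1): the path does not return to the start — open.

no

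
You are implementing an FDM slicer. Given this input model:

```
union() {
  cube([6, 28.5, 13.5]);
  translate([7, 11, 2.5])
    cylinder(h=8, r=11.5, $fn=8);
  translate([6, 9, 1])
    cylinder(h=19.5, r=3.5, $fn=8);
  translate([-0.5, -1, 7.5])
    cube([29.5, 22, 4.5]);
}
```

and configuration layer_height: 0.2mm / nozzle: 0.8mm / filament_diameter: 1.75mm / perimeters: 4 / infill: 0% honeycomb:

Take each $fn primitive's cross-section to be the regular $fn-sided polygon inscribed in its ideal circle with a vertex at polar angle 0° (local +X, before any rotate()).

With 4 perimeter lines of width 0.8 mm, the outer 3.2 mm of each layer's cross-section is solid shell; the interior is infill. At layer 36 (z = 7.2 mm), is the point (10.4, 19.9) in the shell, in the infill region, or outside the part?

shell

At z = 7.2 mm: the 6×28.5 cube contributes its full rectangle; the r=11.5 cylinder at (7, 11) gives a regular 8-gon of circumradius 11.5 (constant along its height); the r=3.5 cylinder at (6, 9) contributes a regular 8-gon of circumradius 3.5; the cube at (-0.5, -1) is not intersected at this z (z outside [7.5, 12]); Combining (union): the regions partially overlap (shared area 152.76 mm²), so overlapping operands fuse into one piece — 1 connected region. Overall, the cross-section is a single solid region. The nearest boundary edge runs (7.00, 22.50)→(15.13, 19.13); distance from the point to it = 1.10 mm. The point is inside the cross-section, 1.10 mm from the nearest boundary — within the 3.2 mm shell band (4 × 0.8).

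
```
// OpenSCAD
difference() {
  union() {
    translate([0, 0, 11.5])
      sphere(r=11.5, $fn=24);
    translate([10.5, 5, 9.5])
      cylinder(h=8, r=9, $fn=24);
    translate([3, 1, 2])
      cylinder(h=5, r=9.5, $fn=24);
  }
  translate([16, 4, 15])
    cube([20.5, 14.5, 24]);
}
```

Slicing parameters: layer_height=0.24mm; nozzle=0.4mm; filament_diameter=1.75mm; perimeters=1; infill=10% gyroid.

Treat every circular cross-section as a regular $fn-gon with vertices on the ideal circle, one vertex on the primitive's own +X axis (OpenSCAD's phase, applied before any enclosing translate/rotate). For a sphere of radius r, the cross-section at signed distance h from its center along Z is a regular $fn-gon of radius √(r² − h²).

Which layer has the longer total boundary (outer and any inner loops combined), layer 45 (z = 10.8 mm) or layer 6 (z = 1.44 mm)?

layer 45 (z = 10.8 mm)

Layer 45 (z = 10.8): the sphere: section is a regular 24-gon, circumradius = √(r²−h²) = √(11.5²−0.7²) = 11.479 (perimeter = 2·24·11.479·sin(180°/24) = 71.92 mm); the r=9 cylinder at (10.5, 5) contributes a regular 24-gon of circumradius 9 (perimeter = 2·24·9.000·sin(180°/24) = 56.39 mm); the cylinder at (3, 1) is absent (z outside [2, 7]); Merging all regions: the regions partially overlap (shared area 100.96 mm²), so the edge portions inside another operand are dropped and the merged outline is re-measured after clipping — boundary = 89.43 mm; the cube at (16, 4) does not reach this height (z outside [15, 39]); Taking the first minus the rest: none of the subtracted shapes is present at this height, so that combined region is unchanged — boundary = 89.43 mm. So its perimeter = 89.43 mm. Layer 6 (z = 1.44): the sphere: section is a regular 24-gon, circumradius = √(r²−h²) = √(11.5²−10.06²) = 5.572 (perimeter = 2·24·5.572·sin(180°/24) = 34.91 mm); the cylinder at (10.5, 5) is not intersected at this z (z outside [9.5, 17.5]); the cylinder at (3, 1) is not intersected at this z (z outside [2, 7]); Combining (union): only the r=11.5 sphere is present, so the union is just that shape — boundary = 34.91 mm; the cube at (16, 4) does not reach this height (z outside [15, 39]); After the difference (first − rest): none of the subtracted shapes is present at this height, so that combined region is unchanged — boundary = 34.91 mm. So its perimeter = 34.91 mm. Layer 45 is larger (89.43 vs 34.91 mm).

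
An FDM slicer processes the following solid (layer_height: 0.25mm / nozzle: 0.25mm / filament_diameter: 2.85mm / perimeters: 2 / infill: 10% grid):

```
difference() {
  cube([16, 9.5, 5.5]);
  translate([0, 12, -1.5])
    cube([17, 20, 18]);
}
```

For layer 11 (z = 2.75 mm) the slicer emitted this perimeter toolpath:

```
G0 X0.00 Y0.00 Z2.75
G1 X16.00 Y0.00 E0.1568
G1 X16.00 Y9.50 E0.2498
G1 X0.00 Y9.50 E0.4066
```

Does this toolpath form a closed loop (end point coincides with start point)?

no

Start point (G0): (0.00, 0.00). End point (last G1): the path does not return to the start — open.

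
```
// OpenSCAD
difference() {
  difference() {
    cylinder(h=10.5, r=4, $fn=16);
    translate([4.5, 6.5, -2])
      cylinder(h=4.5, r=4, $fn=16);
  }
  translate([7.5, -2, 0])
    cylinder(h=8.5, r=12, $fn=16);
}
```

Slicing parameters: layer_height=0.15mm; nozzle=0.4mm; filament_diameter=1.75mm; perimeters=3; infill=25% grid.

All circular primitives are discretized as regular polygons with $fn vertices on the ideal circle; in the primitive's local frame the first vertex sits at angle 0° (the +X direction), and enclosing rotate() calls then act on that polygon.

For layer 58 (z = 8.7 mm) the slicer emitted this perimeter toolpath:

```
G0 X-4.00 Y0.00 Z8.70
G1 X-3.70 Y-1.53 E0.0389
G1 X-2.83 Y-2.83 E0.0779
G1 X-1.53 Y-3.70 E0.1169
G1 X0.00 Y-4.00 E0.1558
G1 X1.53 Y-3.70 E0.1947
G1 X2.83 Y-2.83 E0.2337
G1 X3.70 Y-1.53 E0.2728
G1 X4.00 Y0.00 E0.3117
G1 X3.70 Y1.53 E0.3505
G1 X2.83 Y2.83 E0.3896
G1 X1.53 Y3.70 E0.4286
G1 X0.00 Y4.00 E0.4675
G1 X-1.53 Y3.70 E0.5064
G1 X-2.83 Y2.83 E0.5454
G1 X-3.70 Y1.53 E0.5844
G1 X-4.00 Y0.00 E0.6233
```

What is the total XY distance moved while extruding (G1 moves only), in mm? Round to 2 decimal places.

Sum the Euclidean lengths of each G1 segment: total = 24.99 mm.

24.99 mm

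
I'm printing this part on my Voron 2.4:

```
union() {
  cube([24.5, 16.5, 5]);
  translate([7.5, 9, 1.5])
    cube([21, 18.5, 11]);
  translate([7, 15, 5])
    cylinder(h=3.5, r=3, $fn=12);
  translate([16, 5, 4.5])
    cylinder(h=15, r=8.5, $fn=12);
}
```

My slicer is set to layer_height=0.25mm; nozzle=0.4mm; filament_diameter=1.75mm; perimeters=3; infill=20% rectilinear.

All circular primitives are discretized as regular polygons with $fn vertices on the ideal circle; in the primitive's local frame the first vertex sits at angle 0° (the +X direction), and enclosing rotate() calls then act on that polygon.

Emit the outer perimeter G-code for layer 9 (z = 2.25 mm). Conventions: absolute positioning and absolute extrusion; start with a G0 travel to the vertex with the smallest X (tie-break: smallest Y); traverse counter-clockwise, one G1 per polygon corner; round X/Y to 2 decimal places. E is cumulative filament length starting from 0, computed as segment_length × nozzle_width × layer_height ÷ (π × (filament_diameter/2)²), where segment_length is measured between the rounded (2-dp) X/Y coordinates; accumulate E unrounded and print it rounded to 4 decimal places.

G0 X0.00 Y0.00 Z2.25
G1 X24.50 Y0.00 E1.0186
G1 X24.50 Y9.00 E1.3928
G1 X28.50 Y9.00 E1.5591
G1 X28.50 Y27.50 E2.3282
G1 X7.50 Y27.50 E3.2013
G1 X7.50 Y16.50 E3.6586
G1 X0.00 Y16.50 E3.9704
G1 X0.00 Y0.00 E4.6564

At z = 2.25 mm: the cube (footprint 24.5×16.5) is included at this height; the cube at (7.5, 9) is present — its section is the full 21×18.5 rectangle; the cylinder at (7, 15) is absent (z outside [5, 8.5]); the cylinder at (16, 5) is absent (z outside [4.5, 19.5]); Taking the union: the regions partially overlap (shared area 127.50 mm²), so overlapping operands fuse into one piece — 1 connected region. The outline is a single polygon with 8 vertices. Extrusion per mm of travel: 0.4 × 0.25 / (π × 0.875²) = 0.041575. Accumulating E over each segment gives final E = 4.6564.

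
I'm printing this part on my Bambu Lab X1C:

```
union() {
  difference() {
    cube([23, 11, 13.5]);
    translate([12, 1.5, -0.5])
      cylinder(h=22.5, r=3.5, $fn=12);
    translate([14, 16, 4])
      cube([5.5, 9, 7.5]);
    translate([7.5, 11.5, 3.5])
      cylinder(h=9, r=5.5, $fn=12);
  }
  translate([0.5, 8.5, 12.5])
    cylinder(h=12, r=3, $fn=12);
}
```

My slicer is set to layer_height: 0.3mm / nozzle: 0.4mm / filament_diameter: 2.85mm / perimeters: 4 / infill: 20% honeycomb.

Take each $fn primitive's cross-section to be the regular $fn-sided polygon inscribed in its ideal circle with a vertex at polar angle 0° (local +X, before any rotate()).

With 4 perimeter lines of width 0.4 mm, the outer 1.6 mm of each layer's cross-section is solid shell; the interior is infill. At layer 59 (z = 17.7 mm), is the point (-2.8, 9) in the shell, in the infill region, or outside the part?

outside

At z = 17.7 mm: the cube is not intersected at this z (z outside [0, 13.5]); the r=3.5 cylinder at (12, 1.5) gives a regular 12-gon of circumradius 3.5 (constant along its height); the cube at (14, 16) does not reach this height (z outside [4, 11.5]); the cylinder at (7.5, 11.5) is not intersected at this z (z outside [3.5, 12.5]); After the difference (first − rest): the first operand is absent here, so nothing remains; the r=3 cylinder at (0.5, 8.5) contributes a regular 12-gon of circumradius 3; Taking the union: only the r=3 cylinder at (0.5, 8.5) is present, so the union is just that shape — 1 connected region. Overall, the cross-section is a single solid region. The nearest boundary edge runs (-2.10, 10.00)→(-2.50, 8.50); distance from the point to it = 0.42 mm. The point is not inside any of the regions above, so it lies outside the cross-section (0.42 mm from the nearest boundary).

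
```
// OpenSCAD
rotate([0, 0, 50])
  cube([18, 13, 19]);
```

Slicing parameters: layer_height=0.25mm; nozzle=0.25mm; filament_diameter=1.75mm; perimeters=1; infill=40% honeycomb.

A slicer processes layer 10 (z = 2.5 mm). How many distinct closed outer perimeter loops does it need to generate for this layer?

1

At z = 2.5 mm: the cube (footprint 18×13) is included at this height; (rotated 50° about Z; rotation is an isometry so areas/perimeters/island counts are preserved). The result has 1 disconnected region.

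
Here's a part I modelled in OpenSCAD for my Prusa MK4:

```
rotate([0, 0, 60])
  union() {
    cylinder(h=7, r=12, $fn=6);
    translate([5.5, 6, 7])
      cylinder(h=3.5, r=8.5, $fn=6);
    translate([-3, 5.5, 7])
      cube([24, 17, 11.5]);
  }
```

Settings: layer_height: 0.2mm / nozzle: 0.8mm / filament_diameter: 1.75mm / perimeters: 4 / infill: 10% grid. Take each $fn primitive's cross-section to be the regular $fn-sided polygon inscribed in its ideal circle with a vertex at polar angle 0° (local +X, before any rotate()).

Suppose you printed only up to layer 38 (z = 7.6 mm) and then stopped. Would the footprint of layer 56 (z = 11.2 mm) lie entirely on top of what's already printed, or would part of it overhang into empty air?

entirely on top

Compare the two slices. At z = 7.6: the cylinder is absent (z outside [0, 7]); the r=8.5 cylinder at (5.5, 6) contributes a regular 6-gon of circumradius 8.5 (area = (6/2)·8.500²·sin(360°/6) = 187.71 mm²); the cube at (-3, 5.5) is present — its section is the full 24×17 rectangle (area 408.00 mm²); Combining (union): the regions partially overlap — summed areas 595.71 mm² minus the doubly-counted overlap 102.21 mm² gives 493.50 mm² — area = 493.50 mm²; (whole slice rotated 60° about Z — lengths, areas and connectivity unchanged). At z = 11.2: the cylinder does not reach this height (z outside [0, 7]); the cylinder at (5.5, 6) is not intersected at this z (z outside [7, 10.5]); the cube at (-3, 5.5) (footprint 24×17) is included at this height (area 408.00 mm²); Merging all regions: only the 24×17 cube at (-3, 5.5) is present, so the union is just that shape — area = 408.00 mm²; (rotated 60° about Z; rotation is an isometry so areas/perimeters/island counts are preserved). Checking containment: the cross-section at z = 11.2 is a subset of the cross-section at z = 7.6.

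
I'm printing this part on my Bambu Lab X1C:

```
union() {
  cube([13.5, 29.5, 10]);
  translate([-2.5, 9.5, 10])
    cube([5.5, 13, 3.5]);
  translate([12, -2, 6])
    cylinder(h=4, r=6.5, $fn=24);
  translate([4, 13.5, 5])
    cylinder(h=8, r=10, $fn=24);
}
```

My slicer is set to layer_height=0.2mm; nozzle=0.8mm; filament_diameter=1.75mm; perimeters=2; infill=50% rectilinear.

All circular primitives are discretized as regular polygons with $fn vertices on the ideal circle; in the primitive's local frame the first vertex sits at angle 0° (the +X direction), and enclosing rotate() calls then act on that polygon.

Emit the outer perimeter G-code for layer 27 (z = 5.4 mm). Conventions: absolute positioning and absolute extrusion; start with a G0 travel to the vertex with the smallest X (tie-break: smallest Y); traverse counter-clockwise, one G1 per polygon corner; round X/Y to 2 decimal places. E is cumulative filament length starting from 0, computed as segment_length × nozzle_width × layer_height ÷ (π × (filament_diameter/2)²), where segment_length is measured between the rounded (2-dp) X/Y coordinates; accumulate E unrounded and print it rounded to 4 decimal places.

G0 X-6.00 Y13.50 Z5.40
G1 X-5.66 Y10.91 E0.1738
G1 X-4.66 Y8.50 E0.3473
G1 X-3.07 Y6.43 E0.5210
G1 X-1.00 Y4.84 E0.6946
G1 X0.00 Y4.43 E0.7665
G1 X0.00 Y0.00 E1.0612
G1 X13.50 Y0.00 E1.9592
G1 X13.50 Y10.53 E2.6597
G1 X13.66 Y10.91 E2.6871
G1 X14.00 Y13.50 E2.8608
G1 X13.66 Y16.09 E3.0346
G1 X13.50 Y16.47 E3.0620
G1 X13.50 Y29.50 E3.9288
G1 X0.00 Y29.50 E4.8268
G1 X0.00 Y22.57 E5.2878
G1 X-1.00 Y22.16 E5.3597
G1 X-3.07 Y20.57 E5.5333
G1 X-4.66 Y18.50 E5.7070
G1 X-5.66 Y16.09 E5.8805
G1 X-6.00 Y13.50 E6.0543

At z = 5.4 mm: the cube (footprint 13.5×29.5) is included at this height; the cube at (-2.5, 9.5) is not intersected at this z (z outside [10, 13.5]); the cylinder at (12, -2) is not intersected at this z (z outside [6, 10]); the cylinder at (4, 13.5): section is a regular 24-gon, circumradius r=10; Taking the union: the regions partially overlap (shared area 230.85 mm²), so overlapping operands fuse into one piece — 1 connected region. The outline is a single polygon with 20 vertices. Extrusion per mm of travel: 0.8 × 0.2 / (π × 0.875²) = 0.066520. Accumulating E over each segment gives final E = 6.0543.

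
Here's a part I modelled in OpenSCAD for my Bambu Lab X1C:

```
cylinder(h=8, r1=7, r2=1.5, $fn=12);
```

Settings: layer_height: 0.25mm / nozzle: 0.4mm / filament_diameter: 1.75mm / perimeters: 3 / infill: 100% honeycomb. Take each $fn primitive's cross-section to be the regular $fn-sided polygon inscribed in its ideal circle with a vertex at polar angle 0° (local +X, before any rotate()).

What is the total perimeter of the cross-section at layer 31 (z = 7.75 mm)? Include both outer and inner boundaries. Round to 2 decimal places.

At z = 7.75 mm: the cone (r1=7→r2=1.5) has section circumradius 1.672 here — a regular 12-gon (perimeter = 2·12·1.672·sin(180°/12) = 10.39 mm). Overall, the cross-section is a single solid region. Total boundary length (outer) = 10.39 mm.

10.39 mm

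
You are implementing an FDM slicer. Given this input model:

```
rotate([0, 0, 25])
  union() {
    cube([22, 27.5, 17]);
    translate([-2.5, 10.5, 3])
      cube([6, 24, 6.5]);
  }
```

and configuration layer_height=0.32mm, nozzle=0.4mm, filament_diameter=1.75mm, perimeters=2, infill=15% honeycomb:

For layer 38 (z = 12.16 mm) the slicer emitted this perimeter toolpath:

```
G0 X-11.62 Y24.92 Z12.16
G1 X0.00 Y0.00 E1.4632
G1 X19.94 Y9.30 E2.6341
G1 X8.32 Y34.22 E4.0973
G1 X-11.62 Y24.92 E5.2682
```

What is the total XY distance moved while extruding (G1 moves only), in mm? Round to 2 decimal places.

Sum the Euclidean lengths of each G1 segment: total = 99.00 mm.

99.00 mm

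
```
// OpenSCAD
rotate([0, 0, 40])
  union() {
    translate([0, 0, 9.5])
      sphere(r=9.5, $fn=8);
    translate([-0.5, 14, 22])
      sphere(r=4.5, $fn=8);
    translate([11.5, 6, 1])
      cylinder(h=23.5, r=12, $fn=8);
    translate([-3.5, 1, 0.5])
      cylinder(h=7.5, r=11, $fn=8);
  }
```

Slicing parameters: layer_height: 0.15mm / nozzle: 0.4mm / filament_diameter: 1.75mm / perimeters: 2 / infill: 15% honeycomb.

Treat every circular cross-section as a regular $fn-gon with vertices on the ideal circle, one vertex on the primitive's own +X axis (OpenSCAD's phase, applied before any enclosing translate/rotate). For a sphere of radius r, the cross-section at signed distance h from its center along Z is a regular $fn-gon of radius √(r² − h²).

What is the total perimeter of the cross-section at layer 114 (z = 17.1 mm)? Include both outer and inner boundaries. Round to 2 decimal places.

85.73 mm

At z = 17.1 mm: the r=9.5 sphere slices to a regular 8-gon of circumradius 5.700 (√(r²−h²) with h=7.6 from center) (perimeter = 2·8·5.700·sin(180°/8) = 34.90 mm); the sphere at (-0.5, 14) is absent (|z−center|=4.900 > r=4.5); the cylinder at (11.5, 6): section is a regular 8-gon, circumradius r=12 (perimeter = 2·8·12.000·sin(180°/8) = 73.48 mm); the cylinder at (-3.5, 1) is absent (z outside [0.5, 8]); Taking the union: the regions partially overlap (shared area 25.52 mm²), so the edge portions inside another operand are dropped and the merged outline is re-measured after clipping — boundary = 85.73 mm; (rotated 40° about Z; rotation is an isometry so areas/perimeters/island counts are preserved). Overall, the cross-section is a single solid region. Total boundary length (outer) = 85.73 mm.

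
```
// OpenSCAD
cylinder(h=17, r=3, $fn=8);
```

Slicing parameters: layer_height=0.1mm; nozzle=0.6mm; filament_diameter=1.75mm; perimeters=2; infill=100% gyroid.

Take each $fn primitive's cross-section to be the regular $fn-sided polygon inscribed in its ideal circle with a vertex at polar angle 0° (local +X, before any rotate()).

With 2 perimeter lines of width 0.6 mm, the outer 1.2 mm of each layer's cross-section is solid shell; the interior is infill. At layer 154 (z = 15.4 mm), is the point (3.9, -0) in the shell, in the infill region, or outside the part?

outside

At z = 15.4 mm: the r=3 cylinder gives a regular 8-gon of circumradius 3 (constant along its height). Overall, the cross-section is a single solid region. The nearest boundary edge runs (3.00, 0.00)→(2.12, 2.12); distance from the point to it = 0.90 mm. The point is not inside any of the regions above, so it lies outside the cross-section (0.90 mm from the nearest boundary).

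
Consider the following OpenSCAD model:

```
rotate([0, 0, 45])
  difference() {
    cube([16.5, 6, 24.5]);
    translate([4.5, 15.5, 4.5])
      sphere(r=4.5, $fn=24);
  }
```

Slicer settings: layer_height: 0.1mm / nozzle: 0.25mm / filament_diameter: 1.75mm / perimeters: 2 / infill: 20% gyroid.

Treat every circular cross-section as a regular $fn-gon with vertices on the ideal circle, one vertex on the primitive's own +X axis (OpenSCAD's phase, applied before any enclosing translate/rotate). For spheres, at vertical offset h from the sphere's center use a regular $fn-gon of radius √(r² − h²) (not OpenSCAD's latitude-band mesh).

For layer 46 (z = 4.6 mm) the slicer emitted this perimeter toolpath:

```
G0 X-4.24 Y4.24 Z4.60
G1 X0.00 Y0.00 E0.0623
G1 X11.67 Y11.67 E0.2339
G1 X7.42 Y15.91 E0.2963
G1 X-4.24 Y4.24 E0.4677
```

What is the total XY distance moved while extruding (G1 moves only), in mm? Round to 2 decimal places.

Sum the Euclidean lengths of each G1 segment: total = 45.00 mm.

45.00 mm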